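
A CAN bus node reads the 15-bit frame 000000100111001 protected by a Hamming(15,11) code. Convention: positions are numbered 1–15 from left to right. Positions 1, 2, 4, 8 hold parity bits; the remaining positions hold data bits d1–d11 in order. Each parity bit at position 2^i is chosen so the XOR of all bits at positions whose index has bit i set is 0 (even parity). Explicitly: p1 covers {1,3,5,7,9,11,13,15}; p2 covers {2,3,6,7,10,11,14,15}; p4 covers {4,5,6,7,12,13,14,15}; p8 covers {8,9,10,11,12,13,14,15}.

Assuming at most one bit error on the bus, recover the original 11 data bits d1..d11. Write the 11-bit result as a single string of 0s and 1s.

s1 (pos 1,3,5,7,9,11,13,15): 0⊕0⊕0⊕1⊕0⊕1⊕0⊕1 = 1
s2 (pos 2,3,6,7,10,11,14,15): 0⊕0⊕0⊕1⊕1⊕1⊕0⊕1 = 0
s4 (pos 4,5,6,7,12,13,14,15): 0⊕0⊕0⊕1⊕1⊕0⊕0⊕1 = 1
s8 (pos 8,9,10,11,12,13,14,15): 0⊕0⊕1⊕1⊕1⊕0⊕0⊕1 = 0
Syndrome s8…s1 = 0101 → error at position 5.
Flip position 5: 000000100111001 → 000010100111001
Read data bits from positions 3,5,6,7,9,10,11,12,13,14,15: 01010111001

01010111001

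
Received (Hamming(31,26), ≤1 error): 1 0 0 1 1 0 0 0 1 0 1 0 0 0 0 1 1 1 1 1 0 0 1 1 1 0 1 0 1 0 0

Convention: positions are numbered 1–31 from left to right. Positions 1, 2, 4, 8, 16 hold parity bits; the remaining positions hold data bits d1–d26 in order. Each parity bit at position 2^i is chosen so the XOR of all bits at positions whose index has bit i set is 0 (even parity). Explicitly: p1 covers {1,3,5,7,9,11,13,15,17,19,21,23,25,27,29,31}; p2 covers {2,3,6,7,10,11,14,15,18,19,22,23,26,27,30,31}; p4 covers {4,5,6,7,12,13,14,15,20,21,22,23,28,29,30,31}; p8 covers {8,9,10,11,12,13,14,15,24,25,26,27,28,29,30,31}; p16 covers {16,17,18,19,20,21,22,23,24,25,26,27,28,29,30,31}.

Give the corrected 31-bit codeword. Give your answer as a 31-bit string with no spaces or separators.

s1 (pos 1,3,5,7,9,11,13,15,17,19,21,23,25,27,29,31): 1⊕0⊕1⊕0⊕1⊕1⊕0⊕0⊕1⊕1⊕0⊕1⊕1⊕1⊕1⊕0 = 0
s2 (pos 2,3,6,7,10,11,14,15,18,19,22,23,26,27,30,31): 0⊕0⊕0⊕0⊕0⊕1⊕0⊕0⊕1⊕1⊕0⊕1⊕0⊕1⊕0⊕0 = 1
s4 (pos 4,5,6,7,12,13,14,15,20,21,22,23,28,29,30,31): 1⊕1⊕0⊕0⊕0⊕0⊕0⊕0⊕1⊕0⊕0⊕1⊕0⊕1⊕0⊕0 = 1
s8 (pos 8,9,10,11,12,13,14,15,24,25,26,27,28,29,30,31): 0⊕1⊕0⊕1⊕0⊕0⊕0⊕0⊕1⊕1⊕0⊕1⊕0⊕1⊕0⊕0 = 0
s16 (pos 16,17,18,19,20,21,22,23,24,25,26,27,28,29,30,31): 1⊕1⊕1⊕1⊕1⊕0⊕0⊕1⊕1⊕1⊕0⊕1⊕0⊕1⊕0⊕0 = 0
Syndrome s16…s1 = 00110 → error at position 6.
Flip position 6: 1001100010100001111100111010100 → 1001110010100001111100111010100

1001110010100001111100111010100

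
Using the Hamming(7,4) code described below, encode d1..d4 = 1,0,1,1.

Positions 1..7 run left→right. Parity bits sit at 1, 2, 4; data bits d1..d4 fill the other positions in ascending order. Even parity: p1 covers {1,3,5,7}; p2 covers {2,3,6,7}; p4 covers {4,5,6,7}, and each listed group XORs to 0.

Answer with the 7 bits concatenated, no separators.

Place data at non-parity positions: p1 p2 1 p4 0 1 1
p1 (pos 1,3,5,7): XOR of data positions = 1⊕0⊕1 = 0
p2 (pos 2,3,6,7): XOR of data positions = 1⊕1⊕1 = 1
p4 (pos 4,5,6,7): XOR of data positions = 0⊕1⊕1 = 0
Codeword: 0110011

0110011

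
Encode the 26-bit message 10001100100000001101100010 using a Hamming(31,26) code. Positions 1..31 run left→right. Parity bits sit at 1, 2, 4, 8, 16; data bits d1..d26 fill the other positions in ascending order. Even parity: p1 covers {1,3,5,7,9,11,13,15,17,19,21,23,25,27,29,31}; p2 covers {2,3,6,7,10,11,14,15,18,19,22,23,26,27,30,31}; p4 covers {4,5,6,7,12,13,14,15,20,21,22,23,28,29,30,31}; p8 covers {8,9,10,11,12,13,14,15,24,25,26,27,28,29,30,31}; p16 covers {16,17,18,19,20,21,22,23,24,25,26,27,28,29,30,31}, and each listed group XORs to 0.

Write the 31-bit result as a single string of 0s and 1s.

Place data at non-parity positions: p1 p2 1 p4 0 0 0 p8 1 1 0 0 1 0 0 p16 0 0 0 0 0 1 1 0 1 1 0 0 0 1 0
p1 (pos 1,3,5,7,9,11,13,15,17,19,21,23,25,27,29,31): XOR of data positions = 1⊕0⊕0⊕1⊕0⊕1⊕0⊕0⊕0⊕0⊕1⊕1⊕0⊕0⊕0 = 1
p2 (pos 2,3,6,7,10,11,14,15,18,19,22,23,26,27,30,31): XOR of data positions = 1⊕0⊕0⊕1⊕0⊕0⊕0⊕0⊕0⊕1⊕1⊕1⊕0⊕1⊕0 = 0
p4 (pos 4,5,6,7,12,13,14,15,20,21,22,23,28,29,30,31): XOR of data positions = 0⊕0⊕0⊕0⊕1⊕0⊕0⊕0⊕0⊕1⊕1⊕0⊕0⊕1⊕0 = 0
p8 (pos 8,9,10,11,12,13,14,15,24,25,26,27,28,29,30,31): XOR of data positions = 1⊕1⊕0⊕0⊕1⊕0⊕0⊕0⊕1⊕1⊕0⊕0⊕0⊕1⊕0 = 0
p16 (pos 16,17,18,19,20,21,22,23,24,25,26,27,28,29,30,31): XOR of data positions = 0⊕0⊕0⊕0⊕0⊕1⊕1⊕0⊕1⊕1⊕0⊕0⊕0⊕1⊕0 = 1
Codeword: 1010000011001001000001101100010

1010000011001001000001101100010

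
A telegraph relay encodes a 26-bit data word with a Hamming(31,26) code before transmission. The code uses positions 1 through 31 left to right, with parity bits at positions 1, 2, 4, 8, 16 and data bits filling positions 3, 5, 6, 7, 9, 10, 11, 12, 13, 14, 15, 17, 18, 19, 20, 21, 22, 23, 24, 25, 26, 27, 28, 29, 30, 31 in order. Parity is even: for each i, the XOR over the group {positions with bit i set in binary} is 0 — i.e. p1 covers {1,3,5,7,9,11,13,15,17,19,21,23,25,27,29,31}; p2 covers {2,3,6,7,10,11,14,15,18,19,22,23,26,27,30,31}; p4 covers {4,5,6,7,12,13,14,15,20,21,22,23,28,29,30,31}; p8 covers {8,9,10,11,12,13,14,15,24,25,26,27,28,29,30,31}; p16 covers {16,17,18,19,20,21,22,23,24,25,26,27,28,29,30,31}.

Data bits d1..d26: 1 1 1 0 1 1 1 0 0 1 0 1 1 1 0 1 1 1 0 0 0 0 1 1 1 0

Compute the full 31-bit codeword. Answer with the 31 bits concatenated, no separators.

Place data at non-parity positions: p1 p2 1 p4 1 1 0 p8 1 1 1 0 0 1 0 p16 1 1 1 0 1 1 1 0 0 0 0 1 1 1 0
p1 (pos 1,3,5,7,9,11,13,15,17,19,21,23,25,27,29,31): XOR of data positions = 1⊕1⊕0⊕1⊕1⊕0⊕0⊕1⊕1⊕1⊕1⊕0⊕0⊕1⊕0 = 1
p2 (pos 2,3,6,7,10,11,14,15,18,19,22,23,26,27,30,31): XOR of data positions = 1⊕1⊕0⊕1⊕1⊕1⊕0⊕1⊕1⊕1⊕1⊕0⊕0⊕1⊕0 = 0
p4 (pos 4,5,6,7,12,13,14,15,20,21,22,23,28,29,30,31): XOR of data positions = 1⊕1⊕0⊕0⊕0⊕1⊕0⊕0⊕1⊕1⊕1⊕1⊕1⊕1⊕0 = 1
p8 (pos 8,9,10,11,12,13,14,15,24,25,26,27,28,29,30,31): XOR of data positions = 1⊕1⊕1⊕0⊕0⊕1⊕0⊕0⊕0⊕0⊕0⊕1⊕1⊕1⊕0 = 1
p16 (pos 16,17,18,19,20,21,22,23,24,25,26,27,28,29,30,31): XOR of data positions = 1⊕1⊕1⊕0⊕1⊕1⊕1⊕0⊕0⊕0⊕0⊕1⊕1⊕1⊕0 = 1
Codeword: 1011110111100101111011100001110

1011110111100101111011100001110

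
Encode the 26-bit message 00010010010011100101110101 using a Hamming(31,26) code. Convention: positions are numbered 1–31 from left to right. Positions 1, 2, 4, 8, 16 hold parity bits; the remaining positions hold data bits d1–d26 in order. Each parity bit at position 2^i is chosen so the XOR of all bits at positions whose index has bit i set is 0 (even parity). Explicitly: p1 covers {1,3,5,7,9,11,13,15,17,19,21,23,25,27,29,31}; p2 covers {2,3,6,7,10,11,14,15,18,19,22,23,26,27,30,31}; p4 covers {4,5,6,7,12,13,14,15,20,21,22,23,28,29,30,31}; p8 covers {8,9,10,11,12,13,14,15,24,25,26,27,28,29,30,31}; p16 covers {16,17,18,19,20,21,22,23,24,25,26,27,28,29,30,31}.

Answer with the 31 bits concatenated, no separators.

0100001100100101011100101110101

Place data at non-parity positions: p1 p2 0 p4 0 0 1 p8 0 0 1 0 0 1 0 p16 0 1 1 1 0 0 1 0 1 1 1 0 1 0 1
p1 (pos 1,3,5,7,9,11,13,15,17,19,21,23,25,27,29,31): XOR of data positions = 0⊕0⊕1⊕0⊕1⊕0⊕0⊕0⊕1⊕0⊕1⊕1⊕1⊕1⊕1 = 0
p2 (pos 2,3,6,7,10,11,14,15,18,19,22,23,26,27,30,31): XOR of data positions = 0⊕0⊕1⊕0⊕1⊕1⊕0⊕1⊕1⊕0⊕1⊕1⊕1⊕0⊕1 = 1
p4 (pos 4,5,6,7,12,13,14,15,20,21,22,23,28,29,30,31): XOR of data positions = 0⊕0⊕1⊕0⊕0⊕1⊕0⊕1⊕0⊕0⊕1⊕0⊕1⊕0⊕1 = 0
p8 (pos 8,9,10,11,12,13,14,15,24,25,26,27,28,29,30,31): XOR of data positions = 0⊕0⊕1⊕0⊕0⊕1⊕0⊕0⊕1⊕1⊕1⊕0⊕1⊕0⊕1 = 1
p16 (pos 16,17,18,19,20,21,22,23,24,25,26,27,28,29,30,31): XOR of data positions = 0⊕1⊕1⊕1⊕0⊕0⊕1⊕0⊕1⊕1⊕1⊕0⊕1⊕0⊕1 = 1
Codeword: 0100001100100101011100101110101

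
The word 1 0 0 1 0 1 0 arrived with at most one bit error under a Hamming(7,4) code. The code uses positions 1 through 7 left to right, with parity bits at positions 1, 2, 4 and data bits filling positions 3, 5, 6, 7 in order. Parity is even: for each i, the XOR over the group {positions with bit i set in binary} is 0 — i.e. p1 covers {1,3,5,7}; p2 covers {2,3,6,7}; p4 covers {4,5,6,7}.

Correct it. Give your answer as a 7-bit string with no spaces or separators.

1011010

s1 (pos 1,3,5,7): 1⊕0⊕0⊕0 = 1
s2 (pos 2,3,6,7): 0⊕0⊕1⊕0 = 1
s4 (pos 4,5,6,7): 1⊕0⊕1⊕0 = 0
Syndrome s4…s1 = 011 → error at position 3.
Flip position 3: 1001010 → 1011010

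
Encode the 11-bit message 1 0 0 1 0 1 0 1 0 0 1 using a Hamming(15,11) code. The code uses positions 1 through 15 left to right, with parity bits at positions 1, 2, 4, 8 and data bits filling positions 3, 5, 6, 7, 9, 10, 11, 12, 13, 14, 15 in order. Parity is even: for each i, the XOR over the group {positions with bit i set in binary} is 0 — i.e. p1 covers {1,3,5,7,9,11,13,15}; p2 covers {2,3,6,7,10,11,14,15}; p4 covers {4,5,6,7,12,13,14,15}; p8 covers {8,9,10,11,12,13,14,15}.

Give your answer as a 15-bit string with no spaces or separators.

101100110101001

Place data at non-parity positions: p1 p2 1 p4 0 0 1 p8 0 1 0 1 0 0 1
p1 (pos 1,3,5,7,9,11,13,15): XOR of data positions = 1⊕0⊕1⊕0⊕0⊕0⊕1 = 1
p2 (pos 2,3,6,7,10,11,14,15): XOR of data positions = 1⊕0⊕1⊕1⊕0⊕0⊕1 = 0
p4 (pos 4,5,6,7,12,13,14,15): XOR of data positions = 0⊕0⊕1⊕1⊕0⊕0⊕1 = 1
p8 (pos 8,9,10,11,12,13,14,15): XOR of data positions = 0⊕1⊕0⊕1⊕0⊕0⊕1 = 1
Codeword: 101100110101001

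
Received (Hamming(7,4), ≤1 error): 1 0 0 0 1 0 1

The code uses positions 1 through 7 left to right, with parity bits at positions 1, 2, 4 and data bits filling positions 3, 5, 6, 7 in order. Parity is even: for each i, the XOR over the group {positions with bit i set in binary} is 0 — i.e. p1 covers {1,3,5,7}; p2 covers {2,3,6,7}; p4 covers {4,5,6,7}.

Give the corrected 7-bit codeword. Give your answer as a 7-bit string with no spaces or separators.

1010101

s1 (pos 1,3,5,7): 1⊕0⊕1⊕1 = 1
s2 (pos 2,3,6,7): 0⊕0⊕0⊕1 = 1
s4 (pos 4,5,6,7): 0⊕1⊕0⊕1 = 0
Syndrome s4…s1 = 011 → error at position 3.
Flip position 3: 1000101 → 1010101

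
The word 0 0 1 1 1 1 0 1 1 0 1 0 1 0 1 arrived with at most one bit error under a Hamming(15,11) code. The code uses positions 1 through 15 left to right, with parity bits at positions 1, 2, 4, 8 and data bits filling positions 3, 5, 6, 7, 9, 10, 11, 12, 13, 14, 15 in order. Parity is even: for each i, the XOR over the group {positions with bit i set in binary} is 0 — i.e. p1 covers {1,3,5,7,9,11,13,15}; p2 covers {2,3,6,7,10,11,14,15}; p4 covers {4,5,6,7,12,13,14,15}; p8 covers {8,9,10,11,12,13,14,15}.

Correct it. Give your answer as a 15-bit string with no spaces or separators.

001111011011101

s1 (pos 1,3,5,7,9,11,13,15): 0⊕1⊕1⊕0⊕1⊕1⊕1⊕1 = 0
s2 (pos 2,3,6,7,10,11,14,15): 0⊕1⊕1⊕0⊕0⊕1⊕0⊕1 = 0
s4 (pos 4,5,6,7,12,13,14,15): 1⊕1⊕1⊕0⊕0⊕1⊕0⊕1 = 1
s8 (pos 8,9,10,11,12,13,14,15): 1⊕1⊕0⊕1⊕0⊕1⊕0⊕1 = 1
Syndrome s8…s1 = 1100 → error at position 12.
Flip position 12: 001111011010101 → 001111011011101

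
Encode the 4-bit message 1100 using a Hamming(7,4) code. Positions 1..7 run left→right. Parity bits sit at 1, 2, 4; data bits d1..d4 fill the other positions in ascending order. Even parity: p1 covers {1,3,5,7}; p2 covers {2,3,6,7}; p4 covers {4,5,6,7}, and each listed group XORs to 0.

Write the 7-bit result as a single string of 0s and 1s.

0111100

Place data at non-parity positions: p1 p2 1 p4 1 0 0
p1 (pos 1,3,5,7): XOR of data positions = 1⊕1⊕0 = 0
p2 (pos 2,3,6,7): XOR of data positions = 1⊕0⊕0 = 1
p4 (pos 4,5,6,7): XOR of data positions = 1⊕0⊕0 = 1
Codeword: 0111100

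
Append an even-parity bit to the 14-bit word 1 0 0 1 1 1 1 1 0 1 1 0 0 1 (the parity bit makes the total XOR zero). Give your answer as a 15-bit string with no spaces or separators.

XOR of the 14 data bits: 1⊕0⊕0⊕1⊕1⊕1⊕1⊕1⊕0⊕1⊕1⊕0⊕0⊕1 = 1
Parity bit = 1 (so all 15 bits XOR to 0).

100111110110011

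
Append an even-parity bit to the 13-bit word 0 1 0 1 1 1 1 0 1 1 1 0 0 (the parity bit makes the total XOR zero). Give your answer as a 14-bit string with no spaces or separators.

XOR of the 13 data bits: 0⊕1⊕0⊕1⊕1⊕1⊕1⊕0⊕1⊕1⊕1⊕0⊕0 = 0
Parity bit = 0 (so all 14 bits XOR to 0).

01011110111000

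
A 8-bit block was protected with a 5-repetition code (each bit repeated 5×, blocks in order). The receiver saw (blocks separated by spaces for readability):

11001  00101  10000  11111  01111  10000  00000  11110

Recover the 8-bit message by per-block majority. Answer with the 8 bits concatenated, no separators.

Block 1 (11001): 3 ones → 1
Block 2 (00101): 2 ones → 0
Block 3 (10000): 1 one → 0
Block 4 (11111): 5 ones → 1
Block 5 (01111): 4 ones → 1
Block 6 (10000): 1 one → 0
Block 7 (00000): 0 ones → 0
Block 8 (11110): 4 ones → 1

10011001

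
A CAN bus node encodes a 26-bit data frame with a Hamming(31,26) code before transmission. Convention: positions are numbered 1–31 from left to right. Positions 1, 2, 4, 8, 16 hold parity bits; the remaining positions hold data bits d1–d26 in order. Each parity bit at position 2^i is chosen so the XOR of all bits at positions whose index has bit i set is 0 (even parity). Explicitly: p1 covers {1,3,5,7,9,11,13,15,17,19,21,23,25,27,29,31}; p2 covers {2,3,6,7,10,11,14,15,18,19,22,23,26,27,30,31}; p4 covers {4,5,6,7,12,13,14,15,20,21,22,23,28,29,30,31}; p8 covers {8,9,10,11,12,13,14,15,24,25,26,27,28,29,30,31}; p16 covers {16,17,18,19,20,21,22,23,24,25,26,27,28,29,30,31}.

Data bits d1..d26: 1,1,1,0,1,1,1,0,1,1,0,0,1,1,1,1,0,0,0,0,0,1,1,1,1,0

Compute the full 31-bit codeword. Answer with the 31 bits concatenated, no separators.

Place data at non-parity positions: p1 p2 1 p4 1 1 0 p8 1 1 1 0 1 1 0 p16 0 1 1 1 1 0 0 0 0 0 1 1 1 1 0
p1 (pos 1,3,5,7,9,11,13,15,17,19,21,23,25,27,29,31): XOR of data positions = 1⊕1⊕0⊕1⊕1⊕1⊕0⊕0⊕1⊕1⊕0⊕0⊕1⊕1⊕0 = 1
p2 (pos 2,3,6,7,10,11,14,15,18,19,22,23,26,27,30,31): XOR of data positions = 1⊕1⊕0⊕1⊕1⊕1⊕0⊕1⊕1⊕0⊕0⊕0⊕1⊕1⊕0 = 1
p4 (pos 4,5,6,7,12,13,14,15,20,21,22,23,28,29,30,31): XOR of data positions = 1⊕1⊕0⊕0⊕1⊕1⊕0⊕1⊕1⊕0⊕0⊕1⊕1⊕1⊕0 = 1
p8 (pos 8,9,10,11,12,13,14,15,24,25,26,27,28,29,30,31): XOR of data positions = 1⊕1⊕1⊕0⊕1⊕1⊕0⊕0⊕0⊕0⊕1⊕1⊕1⊕1⊕0 = 1
p16 (pos 16,17,18,19,20,21,22,23,24,25,26,27,28,29,30,31): XOR of data positions = 0⊕1⊕1⊕1⊕1⊕0⊕0⊕0⊕0⊕0⊕1⊕1⊕1⊕1⊕0 = 0
Codeword: 1111110111101100011110000011110

1111110111101100011110000011110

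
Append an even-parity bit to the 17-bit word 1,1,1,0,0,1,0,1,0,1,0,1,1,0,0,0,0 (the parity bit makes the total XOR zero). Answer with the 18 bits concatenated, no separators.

111001010101100000

XOR of the 17 data bits: 1⊕1⊕1⊕0⊕0⊕1⊕0⊕1⊕0⊕1⊕0⊕1⊕1⊕0⊕0⊕0⊕0 = 0
Parity bit = 0 (so all 18 bits XOR to 0).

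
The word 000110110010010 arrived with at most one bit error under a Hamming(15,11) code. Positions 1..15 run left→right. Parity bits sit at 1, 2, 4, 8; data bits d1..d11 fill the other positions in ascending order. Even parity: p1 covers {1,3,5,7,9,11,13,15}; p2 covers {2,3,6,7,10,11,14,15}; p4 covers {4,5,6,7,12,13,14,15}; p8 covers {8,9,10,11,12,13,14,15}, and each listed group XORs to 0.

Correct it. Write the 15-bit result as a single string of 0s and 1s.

s1 (pos 1,3,5,7,9,11,13,15): 0⊕0⊕1⊕1⊕0⊕1⊕0⊕0 = 1
s2 (pos 2,3,6,7,10,11,14,15): 0⊕0⊕0⊕1⊕0⊕1⊕1⊕0 = 1
s4 (pos 4,5,6,7,12,13,14,15): 1⊕1⊕0⊕1⊕0⊕0⊕1⊕0 = 0
s8 (pos 8,9,10,11,12,13,14,15): 1⊕0⊕0⊕1⊕0⊕0⊕1⊕0 = 1
Syndrome s8…s1 = 1011 → error at position 11.
Flip position 11: 000110110010010 → 000110110000010

000110110000010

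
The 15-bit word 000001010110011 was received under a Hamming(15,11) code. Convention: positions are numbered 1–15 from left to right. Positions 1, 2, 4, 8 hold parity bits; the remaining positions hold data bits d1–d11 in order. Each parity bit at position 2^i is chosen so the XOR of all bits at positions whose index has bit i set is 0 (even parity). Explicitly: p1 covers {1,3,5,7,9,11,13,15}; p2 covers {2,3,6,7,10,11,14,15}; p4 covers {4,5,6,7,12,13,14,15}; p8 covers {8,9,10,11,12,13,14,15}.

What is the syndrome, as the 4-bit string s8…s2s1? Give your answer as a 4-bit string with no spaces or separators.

1110

s1 (pos 1,3,5,7,9,11,13,15): 0⊕0⊕0⊕0⊕0⊕1⊕0⊕1 = 0
s2 (pos 2,3,6,7,10,11,14,15): 0⊕0⊕1⊕0⊕1⊕1⊕1⊕1 = 1
s4 (pos 4,5,6,7,12,13,14,15): 0⊕0⊕1⊕0⊕0⊕0⊕1⊕1 = 1
s8 (pos 8,9,10,11,12,13,14,15): 1⊕0⊕1⊕1⊕0⊕0⊕1⊕1 = 1
Syndrome s8…s1 = 1110 → error at position 14.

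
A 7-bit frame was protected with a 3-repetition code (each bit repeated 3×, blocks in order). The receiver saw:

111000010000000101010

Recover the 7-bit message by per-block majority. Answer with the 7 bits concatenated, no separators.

Block 1 (111): 3 ones → 1
Block 2 (000): 0 ones → 0
Block 3 (010): 1 one → 0
Block 4 (000): 0 ones → 0
Block 5 (000): 0 ones → 0
Block 6 (101): 2 ones → 1
Block 7 (010): 1 one → 0

1000010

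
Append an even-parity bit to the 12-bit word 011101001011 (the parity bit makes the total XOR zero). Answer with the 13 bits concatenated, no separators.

0111010010111

XOR of the 12 data bits: 0⊕1⊕1⊕1⊕0⊕1⊕0⊕0⊕1⊕0⊕1⊕1 = 1
Parity bit = 1 (so all 13 bits XOR to 0).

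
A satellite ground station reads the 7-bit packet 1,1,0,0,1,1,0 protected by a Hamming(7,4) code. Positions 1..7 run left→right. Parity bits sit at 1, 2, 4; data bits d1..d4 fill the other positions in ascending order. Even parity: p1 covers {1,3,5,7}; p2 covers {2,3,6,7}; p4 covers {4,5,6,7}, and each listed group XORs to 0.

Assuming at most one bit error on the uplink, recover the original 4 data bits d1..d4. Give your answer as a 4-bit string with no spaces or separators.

s1 (pos 1,3,5,7): 1⊕0⊕1⊕0 = 0
s2 (pos 2,3,6,7): 1⊕0⊕1⊕0 = 0
s4 (pos 4,5,6,7): 0⊕1⊕1⊕0 = 0
Syndrome s4…s1 = 000 → no error.
Read data bits from positions 3,5,6,7: 0110

0110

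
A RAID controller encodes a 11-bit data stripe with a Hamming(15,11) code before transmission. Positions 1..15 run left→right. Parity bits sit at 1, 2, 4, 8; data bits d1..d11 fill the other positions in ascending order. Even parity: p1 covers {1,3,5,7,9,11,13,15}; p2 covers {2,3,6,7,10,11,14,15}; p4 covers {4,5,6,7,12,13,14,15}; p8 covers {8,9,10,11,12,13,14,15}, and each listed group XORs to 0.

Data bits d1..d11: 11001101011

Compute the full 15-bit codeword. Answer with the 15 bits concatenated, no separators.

Place data at non-parity positions: p1 p2 1 p4 1 0 0 p8 1 1 0 1 0 1 1
p1 (pos 1,3,5,7,9,11,13,15): XOR of data positions = 1⊕1⊕0⊕1⊕0⊕0⊕1 = 0
p2 (pos 2,3,6,7,10,11,14,15): XOR of data positions = 1⊕0⊕0⊕1⊕0⊕1⊕1 = 0
p4 (pos 4,5,6,7,12,13,14,15): XOR of data positions = 1⊕0⊕0⊕1⊕0⊕1⊕1 = 0
p8 (pos 8,9,10,11,12,13,14,15): XOR of data positions = 1⊕1⊕0⊕1⊕0⊕1⊕1 = 1
Codeword: 001010011101011

001010011101011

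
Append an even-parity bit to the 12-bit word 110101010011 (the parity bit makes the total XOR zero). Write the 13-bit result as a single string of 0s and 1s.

XOR of the 12 data bits: 1⊕1⊕0⊕1⊕0⊕1⊕0⊕1⊕0⊕0⊕1⊕1 = 1
Parity bit = 1 (so all 13 bits XOR to 0).

1101010100111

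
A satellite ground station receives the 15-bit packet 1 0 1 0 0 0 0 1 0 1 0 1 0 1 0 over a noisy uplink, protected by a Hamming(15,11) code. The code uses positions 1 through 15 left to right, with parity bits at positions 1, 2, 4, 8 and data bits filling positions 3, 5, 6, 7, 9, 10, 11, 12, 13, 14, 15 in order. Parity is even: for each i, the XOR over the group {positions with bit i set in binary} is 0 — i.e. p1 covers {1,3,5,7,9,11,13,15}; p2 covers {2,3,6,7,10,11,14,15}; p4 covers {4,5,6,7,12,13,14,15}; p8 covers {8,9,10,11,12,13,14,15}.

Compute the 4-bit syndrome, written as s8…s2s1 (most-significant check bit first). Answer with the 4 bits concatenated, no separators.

0010

s1 (pos 1,3,5,7,9,11,13,15): 1⊕1⊕0⊕0⊕0⊕0⊕0⊕0 = 0
s2 (pos 2,3,6,7,10,11,14,15): 0⊕1⊕0⊕0⊕1⊕0⊕1⊕0 = 1
s4 (pos 4,5,6,7,12,13,14,15): 0⊕0⊕0⊕0⊕1⊕0⊕1⊕0 = 0
s8 (pos 8,9,10,11,12,13,14,15): 1⊕0⊕1⊕0⊕1⊕0⊕1⊕0 = 0
Syndrome s8…s1 = 0010 → error at position 2.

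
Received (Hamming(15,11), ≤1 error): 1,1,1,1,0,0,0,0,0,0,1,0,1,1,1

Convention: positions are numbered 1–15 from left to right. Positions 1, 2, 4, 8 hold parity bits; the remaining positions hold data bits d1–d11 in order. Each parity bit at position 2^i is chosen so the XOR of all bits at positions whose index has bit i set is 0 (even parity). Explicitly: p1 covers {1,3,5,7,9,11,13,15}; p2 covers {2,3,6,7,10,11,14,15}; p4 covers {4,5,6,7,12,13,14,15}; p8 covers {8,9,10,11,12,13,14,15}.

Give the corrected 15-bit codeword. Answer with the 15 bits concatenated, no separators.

110100000010111

s1 (pos 1,3,5,7,9,11,13,15): 1⊕1⊕0⊕0⊕0⊕1⊕1⊕1 = 1
s2 (pos 2,3,6,7,10,11,14,15): 1⊕1⊕0⊕0⊕0⊕1⊕1⊕1 = 1
s4 (pos 4,5,6,7,12,13,14,15): 1⊕0⊕0⊕0⊕0⊕1⊕1⊕1 = 0
s8 (pos 8,9,10,11,12,13,14,15): 0⊕0⊕0⊕1⊕0⊕1⊕1⊕1 = 0
Syndrome s8…s1 = 0011 → error at position 3.
Flip position 3: 111100000010111 → 110100000010111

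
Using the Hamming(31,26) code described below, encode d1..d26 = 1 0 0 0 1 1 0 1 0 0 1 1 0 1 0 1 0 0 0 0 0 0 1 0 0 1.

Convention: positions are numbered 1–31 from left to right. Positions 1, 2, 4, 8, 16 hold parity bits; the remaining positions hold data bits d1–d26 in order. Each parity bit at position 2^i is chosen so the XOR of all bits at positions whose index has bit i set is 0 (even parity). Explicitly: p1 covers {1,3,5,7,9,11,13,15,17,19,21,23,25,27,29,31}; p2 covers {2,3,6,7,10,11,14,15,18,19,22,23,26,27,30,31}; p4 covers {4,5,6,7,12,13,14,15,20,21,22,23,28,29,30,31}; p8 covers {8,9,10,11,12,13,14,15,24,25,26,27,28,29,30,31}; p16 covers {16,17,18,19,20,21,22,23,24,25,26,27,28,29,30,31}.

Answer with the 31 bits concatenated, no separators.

Place data at non-parity positions: p1 p2 1 p4 0 0 0 p8 1 1 0 1 0 0 1 p16 1 0 1 0 1 0 0 0 0 0 0 1 0 0 1
p1 (pos 1,3,5,7,9,11,13,15,17,19,21,23,25,27,29,31): XOR of data positions = 1⊕0⊕0⊕1⊕0⊕0⊕1⊕1⊕1⊕1⊕0⊕0⊕0⊕0⊕1 = 1
p2 (pos 2,3,6,7,10,11,14,15,18,19,22,23,26,27,30,31): XOR of data positions = 1⊕0⊕0⊕1⊕0⊕0⊕1⊕0⊕1⊕0⊕0⊕0⊕0⊕0⊕1 = 1
p4 (pos 4,5,6,7,12,13,14,15,20,21,22,23,28,29,30,31): XOR of data positions = 0⊕0⊕0⊕1⊕0⊕0⊕1⊕0⊕1⊕0⊕0⊕1⊕0⊕0⊕1 = 1
p8 (pos 8,9,10,11,12,13,14,15,24,25,26,27,28,29,30,31): XOR of data positions = 1⊕1⊕0⊕1⊕0⊕0⊕1⊕0⊕0⊕0⊕0⊕1⊕0⊕0⊕1 = 0
p16 (pos 16,17,18,19,20,21,22,23,24,25,26,27,28,29,30,31): XOR of data positions = 1⊕0⊕1⊕0⊕1⊕0⊕0⊕0⊕0⊕0⊕0⊕1⊕0⊕0⊕1 = 1
Codeword: 1111000011010011101010000001001

1111000011010011101010000001001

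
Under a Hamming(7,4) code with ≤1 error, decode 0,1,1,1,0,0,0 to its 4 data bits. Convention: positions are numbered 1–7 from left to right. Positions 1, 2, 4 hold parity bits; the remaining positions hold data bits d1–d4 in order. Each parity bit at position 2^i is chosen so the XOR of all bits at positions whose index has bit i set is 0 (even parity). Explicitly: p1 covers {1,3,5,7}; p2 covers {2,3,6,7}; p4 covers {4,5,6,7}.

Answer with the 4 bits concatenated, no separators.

1100

s1 (pos 1,3,5,7): 0⊕1⊕0⊕0 = 1
s2 (pos 2,3,6,7): 1⊕1⊕0⊕0 = 0
s4 (pos 4,5,6,7): 1⊕0⊕0⊕0 = 1
Syndrome s4…s1 = 101 → error at position 5.
Flip position 5: 0111000 → 0111100
Read data bits from positions 3,5,6,7: 1100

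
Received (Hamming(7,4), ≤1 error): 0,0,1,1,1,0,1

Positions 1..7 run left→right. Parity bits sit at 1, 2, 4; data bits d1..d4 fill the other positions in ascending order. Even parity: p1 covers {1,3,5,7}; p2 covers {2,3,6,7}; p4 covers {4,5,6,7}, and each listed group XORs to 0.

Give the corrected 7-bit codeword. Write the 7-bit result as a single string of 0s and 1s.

s1 (pos 1,3,5,7): 0⊕1⊕1⊕1 = 1
s2 (pos 2,3,6,7): 0⊕1⊕0⊕1 = 0
s4 (pos 4,5,6,7): 1⊕1⊕0⊕1 = 1
Syndrome s4…s1 = 101 → error at position 5.
Flip position 5: 0011101 → 0011001

0011001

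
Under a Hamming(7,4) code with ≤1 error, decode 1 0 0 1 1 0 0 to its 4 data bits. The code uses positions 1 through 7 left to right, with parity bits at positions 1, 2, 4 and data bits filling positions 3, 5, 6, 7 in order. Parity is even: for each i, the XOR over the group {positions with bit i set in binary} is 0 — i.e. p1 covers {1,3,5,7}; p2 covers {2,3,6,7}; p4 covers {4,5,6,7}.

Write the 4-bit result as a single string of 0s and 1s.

0100

s1 (pos 1,3,5,7): 1⊕0⊕1⊕0 = 0
s2 (pos 2,3,6,7): 0⊕0⊕0⊕0 = 0
s4 (pos 4,5,6,7): 1⊕1⊕0⊕0 = 0
Syndrome s4…s1 = 000 → no error.
Read data bits from positions 3,5,6,7: 0100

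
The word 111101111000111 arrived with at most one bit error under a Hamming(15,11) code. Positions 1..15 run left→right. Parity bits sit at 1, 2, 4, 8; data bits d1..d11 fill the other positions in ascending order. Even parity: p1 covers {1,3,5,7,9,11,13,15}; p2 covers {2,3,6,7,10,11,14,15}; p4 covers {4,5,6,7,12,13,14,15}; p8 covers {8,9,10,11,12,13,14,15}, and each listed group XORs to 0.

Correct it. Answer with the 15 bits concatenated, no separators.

111101101000111

s1 (pos 1,3,5,7,9,11,13,15): 1⊕1⊕0⊕1⊕1⊕0⊕1⊕1 = 0
s2 (pos 2,3,6,7,10,11,14,15): 1⊕1⊕1⊕1⊕0⊕0⊕1⊕1 = 0
s4 (pos 4,5,6,7,12,13,14,15): 1⊕0⊕1⊕1⊕0⊕1⊕1⊕1 = 0
s8 (pos 8,9,10,11,12,13,14,15): 1⊕1⊕0⊕0⊕0⊕1⊕1⊕1 = 1
Syndrome s8…s1 = 1000 → error at position 8.
Flip position 8: 111101111000111 → 111101101000111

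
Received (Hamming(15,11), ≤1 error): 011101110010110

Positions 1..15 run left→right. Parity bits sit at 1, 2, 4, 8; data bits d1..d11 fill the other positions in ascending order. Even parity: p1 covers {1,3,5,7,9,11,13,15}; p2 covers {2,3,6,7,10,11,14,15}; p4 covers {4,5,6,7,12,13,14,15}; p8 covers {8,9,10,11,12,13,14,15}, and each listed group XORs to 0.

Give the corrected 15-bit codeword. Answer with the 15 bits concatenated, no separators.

011001110010110

s1 (pos 1,3,5,7,9,11,13,15): 0⊕1⊕0⊕1⊕0⊕1⊕1⊕0 = 0
s2 (pos 2,3,6,7,10,11,14,15): 1⊕1⊕1⊕1⊕0⊕1⊕1⊕0 = 0
s4 (pos 4,5,6,7,12,13,14,15): 1⊕0⊕1⊕1⊕0⊕1⊕1⊕0 = 1
s8 (pos 8,9,10,11,12,13,14,15): 1⊕0⊕0⊕1⊕0⊕1⊕1⊕0 = 0
Syndrome s8…s1 = 0100 → error at position 4.
Flip position 4: 011101110010110 → 011001110010110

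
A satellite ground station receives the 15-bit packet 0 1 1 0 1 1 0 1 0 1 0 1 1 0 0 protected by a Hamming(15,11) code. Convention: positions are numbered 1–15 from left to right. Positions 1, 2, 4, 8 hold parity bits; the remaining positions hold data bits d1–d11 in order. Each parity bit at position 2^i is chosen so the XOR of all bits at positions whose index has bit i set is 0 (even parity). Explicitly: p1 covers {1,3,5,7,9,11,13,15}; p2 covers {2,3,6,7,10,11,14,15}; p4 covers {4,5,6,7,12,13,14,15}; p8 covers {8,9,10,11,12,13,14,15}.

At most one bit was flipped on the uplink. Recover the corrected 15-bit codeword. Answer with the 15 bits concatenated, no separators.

s1 (pos 1,3,5,7,9,11,13,15): 0⊕1⊕1⊕0⊕0⊕0⊕1⊕0 = 1
s2 (pos 2,3,6,7,10,11,14,15): 1⊕1⊕1⊕0⊕1⊕0⊕0⊕0 = 0
s4 (pos 4,5,6,7,12,13,14,15): 0⊕1⊕1⊕0⊕1⊕1⊕0⊕0 = 0
s8 (pos 8,9,10,11,12,13,14,15): 1⊕0⊕1⊕0⊕1⊕1⊕0⊕0 = 0
Syndrome s8…s1 = 0001 → error at position 1.
Flip position 1: 011011010101100 → 111011010101100

111011010101100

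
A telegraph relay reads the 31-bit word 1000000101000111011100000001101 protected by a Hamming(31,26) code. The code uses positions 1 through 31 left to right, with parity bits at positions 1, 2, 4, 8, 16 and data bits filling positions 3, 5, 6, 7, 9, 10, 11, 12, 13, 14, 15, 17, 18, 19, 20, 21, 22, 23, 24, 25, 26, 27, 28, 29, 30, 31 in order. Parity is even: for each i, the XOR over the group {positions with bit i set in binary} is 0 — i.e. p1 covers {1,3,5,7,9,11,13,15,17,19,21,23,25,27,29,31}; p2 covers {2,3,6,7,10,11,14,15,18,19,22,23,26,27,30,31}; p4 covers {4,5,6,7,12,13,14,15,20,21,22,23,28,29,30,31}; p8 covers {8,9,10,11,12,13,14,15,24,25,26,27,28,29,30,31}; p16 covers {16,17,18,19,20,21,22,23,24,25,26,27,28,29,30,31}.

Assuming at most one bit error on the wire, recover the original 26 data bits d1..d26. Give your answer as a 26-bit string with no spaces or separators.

00000100011011100001001101

s1 (pos 1,3,5,7,9,11,13,15,17,19,21,23,25,27,29,31): 1⊕0⊕0⊕0⊕0⊕0⊕0⊕1⊕0⊕1⊕0⊕0⊕0⊕0⊕1⊕1 = 1
s2 (pos 2,3,6,7,10,11,14,15,18,19,22,23,26,27,30,31): 0⊕0⊕0⊕0⊕1⊕0⊕1⊕1⊕1⊕1⊕0⊕0⊕0⊕0⊕0⊕1 = 0
s4 (pos 4,5,6,7,12,13,14,15,20,21,22,23,28,29,30,31): 0⊕0⊕0⊕0⊕0⊕0⊕1⊕1⊕1⊕0⊕0⊕0⊕1⊕1⊕0⊕1 = 0
s8 (pos 8,9,10,11,12,13,14,15,24,25,26,27,28,29,30,31): 1⊕0⊕1⊕0⊕0⊕0⊕1⊕1⊕0⊕0⊕0⊕0⊕1⊕1⊕0⊕1 = 1
s16 (pos 16,17,18,19,20,21,22,23,24,25,26,27,28,29,30,31): 1⊕0⊕1⊕1⊕1⊕0⊕0⊕0⊕0⊕0⊕0⊕0⊕1⊕1⊕0⊕1 = 1
Syndrome s16…s1 = 11001 → error at position 25.
Flip position 25: 1000000101000111011100000001101 → 1000000101000111011100001001101
Read data bits from positions 3,5,6,7,9,10,11,12,13,14,15,17,18,19,20,21,22,23,24,25,26,27,28,29,30,31: 00000100011011100001001101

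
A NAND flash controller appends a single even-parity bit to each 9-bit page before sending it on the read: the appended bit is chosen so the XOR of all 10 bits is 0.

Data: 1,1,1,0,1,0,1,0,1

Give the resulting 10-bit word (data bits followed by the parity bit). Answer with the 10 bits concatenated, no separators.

1110101010

XOR of the 9 data bits: 1⊕1⊕1⊕0⊕1⊕0⊕1⊕0⊕1 = 0
Parity bit = 0 (so all 10 bits XOR to 0).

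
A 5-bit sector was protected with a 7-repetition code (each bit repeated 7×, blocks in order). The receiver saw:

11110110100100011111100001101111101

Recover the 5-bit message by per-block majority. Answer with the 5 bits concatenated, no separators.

10101

Block 1 (1111011): 6 ones → 1
Block 2 (0100100): 2 ones → 0
Block 3 (0111111): 6 ones → 1
Block 4 (0000110): 2 ones → 0
Block 5 (1111101): 6 ones → 1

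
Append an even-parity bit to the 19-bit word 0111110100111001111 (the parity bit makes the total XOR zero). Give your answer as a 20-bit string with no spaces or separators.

XOR of the 19 data bits: 0⊕1⊕1⊕1⊕1⊕1⊕0⊕1⊕0⊕0⊕1⊕1⊕1⊕0⊕0⊕1⊕1⊕1⊕1 = 1
Parity bit = 1 (so all 20 bits XOR to 0).

01111101001110011111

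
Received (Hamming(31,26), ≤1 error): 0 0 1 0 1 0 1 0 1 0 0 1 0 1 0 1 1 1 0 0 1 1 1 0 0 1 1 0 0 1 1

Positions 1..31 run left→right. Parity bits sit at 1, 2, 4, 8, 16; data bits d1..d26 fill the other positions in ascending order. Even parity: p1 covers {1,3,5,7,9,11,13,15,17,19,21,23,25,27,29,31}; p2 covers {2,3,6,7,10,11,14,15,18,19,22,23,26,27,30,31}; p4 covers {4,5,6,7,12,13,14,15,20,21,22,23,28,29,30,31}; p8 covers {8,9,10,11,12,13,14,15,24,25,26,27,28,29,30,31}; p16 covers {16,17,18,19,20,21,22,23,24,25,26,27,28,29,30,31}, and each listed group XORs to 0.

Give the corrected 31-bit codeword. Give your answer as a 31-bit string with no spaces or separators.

s1 (pos 1,3,5,7,9,11,13,15,17,19,21,23,25,27,29,31): 0⊕1⊕1⊕1⊕1⊕0⊕0⊕0⊕1⊕0⊕1⊕1⊕0⊕1⊕0⊕1 = 1
s2 (pos 2,3,6,7,10,11,14,15,18,19,22,23,26,27,30,31): 0⊕1⊕0⊕1⊕0⊕0⊕1⊕0⊕1⊕0⊕1⊕1⊕1⊕1⊕1⊕1 = 0
s4 (pos 4,5,6,7,12,13,14,15,20,21,22,23,28,29,30,31): 0⊕1⊕0⊕1⊕1⊕0⊕1⊕0⊕0⊕1⊕1⊕1⊕0⊕0⊕1⊕1 = 1
s8 (pos 8,9,10,11,12,13,14,15,24,25,26,27,28,29,30,31): 0⊕1⊕0⊕0⊕1⊕0⊕1⊕0⊕0⊕0⊕1⊕1⊕0⊕0⊕1⊕1 = 1
s16 (pos 16,17,18,19,20,21,22,23,24,25,26,27,28,29,30,31): 1⊕1⊕1⊕0⊕0⊕1⊕1⊕1⊕0⊕0⊕1⊕1⊕0⊕0⊕1⊕1 = 0
Syndrome s16…s1 = 01101 → error at position 13.
Flip position 13: 0010101010010101110011100110011 → 0010101010011101110011100110011

0010101010011101110011100110011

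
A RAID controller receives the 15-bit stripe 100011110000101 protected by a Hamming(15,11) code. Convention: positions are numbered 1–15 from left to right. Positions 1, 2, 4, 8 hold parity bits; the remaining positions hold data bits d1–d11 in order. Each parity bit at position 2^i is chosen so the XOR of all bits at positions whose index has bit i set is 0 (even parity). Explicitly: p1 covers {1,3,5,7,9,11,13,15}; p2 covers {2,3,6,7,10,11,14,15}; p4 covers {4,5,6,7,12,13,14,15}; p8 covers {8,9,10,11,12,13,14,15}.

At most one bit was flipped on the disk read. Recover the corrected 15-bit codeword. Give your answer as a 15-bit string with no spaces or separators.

s1 (pos 1,3,5,7,9,11,13,15): 1⊕0⊕1⊕1⊕0⊕0⊕1⊕1 = 1
s2 (pos 2,3,6,7,10,11,14,15): 0⊕0⊕1⊕1⊕0⊕0⊕0⊕1 = 1
s4 (pos 4,5,6,7,12,13,14,15): 0⊕1⊕1⊕1⊕0⊕1⊕0⊕1 = 1
s8 (pos 8,9,10,11,12,13,14,15): 1⊕0⊕0⊕0⊕0⊕1⊕0⊕1 = 1
Syndrome s8…s1 = 1111 → error at position 15.
Flip position 15: 100011110000101 → 100011110000100

100011110000100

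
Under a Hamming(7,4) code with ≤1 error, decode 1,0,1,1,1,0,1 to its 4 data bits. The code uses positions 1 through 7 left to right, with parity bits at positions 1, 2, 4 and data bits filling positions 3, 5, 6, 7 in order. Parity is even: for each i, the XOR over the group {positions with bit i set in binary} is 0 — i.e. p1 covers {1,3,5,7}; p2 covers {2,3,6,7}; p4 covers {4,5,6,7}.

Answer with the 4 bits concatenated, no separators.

s1 (pos 1,3,5,7): 1⊕1⊕1⊕1 = 0
s2 (pos 2,3,6,7): 0⊕1⊕0⊕1 = 0
s4 (pos 4,5,6,7): 1⊕1⊕0⊕1 = 1
Syndrome s4…s1 = 100 → error at position 4.
Flip position 4: 1011101 → 1010101
Read data bits from positions 3,5,6,7: 1101

1101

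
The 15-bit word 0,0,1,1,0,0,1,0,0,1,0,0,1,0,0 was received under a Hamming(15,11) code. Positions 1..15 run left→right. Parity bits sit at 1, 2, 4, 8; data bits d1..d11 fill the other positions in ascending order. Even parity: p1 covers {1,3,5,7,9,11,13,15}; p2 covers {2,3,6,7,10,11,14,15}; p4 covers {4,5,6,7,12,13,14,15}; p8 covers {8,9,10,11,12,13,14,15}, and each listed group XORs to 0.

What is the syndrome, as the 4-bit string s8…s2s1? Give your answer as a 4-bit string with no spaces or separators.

s1 (pos 1,3,5,7,9,11,13,15): 0⊕1⊕0⊕1⊕0⊕0⊕1⊕0 = 1
s2 (pos 2,3,6,7,10,11,14,15): 0⊕1⊕0⊕1⊕1⊕0⊕0⊕0 = 1
s4 (pos 4,5,6,7,12,13,14,15): 1⊕0⊕0⊕1⊕0⊕1⊕0⊕0 = 1
s8 (pos 8,9,10,11,12,13,14,15): 0⊕0⊕1⊕0⊕0⊕1⊕0⊕0 = 0
Syndrome s8…s1 = 0111 → error at position 7.

0111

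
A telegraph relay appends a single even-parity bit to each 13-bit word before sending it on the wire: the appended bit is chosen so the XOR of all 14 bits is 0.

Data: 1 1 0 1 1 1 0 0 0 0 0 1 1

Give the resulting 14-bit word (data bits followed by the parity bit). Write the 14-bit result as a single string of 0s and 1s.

XOR of the 13 data bits: 1⊕1⊕0⊕1⊕1⊕1⊕0⊕0⊕0⊕0⊕0⊕1⊕1 = 1
Parity bit = 1 (so all 14 bits XOR to 0).

11011100000111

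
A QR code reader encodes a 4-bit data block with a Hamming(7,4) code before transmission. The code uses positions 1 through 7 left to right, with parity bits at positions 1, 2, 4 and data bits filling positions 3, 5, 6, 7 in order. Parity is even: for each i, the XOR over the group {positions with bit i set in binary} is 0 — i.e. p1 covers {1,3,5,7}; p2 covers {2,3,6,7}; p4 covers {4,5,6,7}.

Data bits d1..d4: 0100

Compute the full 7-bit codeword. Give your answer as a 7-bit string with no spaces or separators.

Place data at non-parity positions: p1 p2 0 p4 1 0 0
p1 (pos 1,3,5,7): XOR of data positions = 0⊕1⊕0 = 1
p2 (pos 2,3,6,7): XOR of data positions = 0⊕0⊕0 = 0
p4 (pos 4,5,6,7): XOR of data positions = 1⊕0⊕0 = 1
Codeword: 1001100

1001100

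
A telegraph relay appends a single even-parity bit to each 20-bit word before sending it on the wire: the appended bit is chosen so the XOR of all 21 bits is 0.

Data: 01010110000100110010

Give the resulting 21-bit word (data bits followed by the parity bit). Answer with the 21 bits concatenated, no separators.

010101100001001100100

XOR of the 20 data bits: 0⊕1⊕0⊕1⊕0⊕1⊕1⊕0⊕0⊕0⊕0⊕1⊕0⊕0⊕1⊕1⊕0⊕0⊕1⊕0 = 0
Parity bit = 0 (so all 21 bits XOR to 0).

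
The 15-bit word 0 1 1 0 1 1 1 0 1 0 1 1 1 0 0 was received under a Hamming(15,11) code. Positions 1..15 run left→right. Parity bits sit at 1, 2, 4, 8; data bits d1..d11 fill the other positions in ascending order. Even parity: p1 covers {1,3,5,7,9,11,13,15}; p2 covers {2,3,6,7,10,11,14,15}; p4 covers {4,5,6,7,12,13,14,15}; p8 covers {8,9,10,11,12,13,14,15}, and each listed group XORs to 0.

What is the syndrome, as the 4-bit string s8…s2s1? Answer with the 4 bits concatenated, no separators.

0110

s1 (pos 1,3,5,7,9,11,13,15): 0⊕1⊕1⊕1⊕1⊕1⊕1⊕0 = 0
s2 (pos 2,3,6,7,10,11,14,15): 1⊕1⊕1⊕1⊕0⊕1⊕0⊕0 = 1
s4 (pos 4,5,6,7,12,13,14,15): 0⊕1⊕1⊕1⊕1⊕1⊕0⊕0 = 1
s8 (pos 8,9,10,11,12,13,14,15): 0⊕1⊕0⊕1⊕1⊕1⊕0⊕0 = 0
Syndrome s8…s1 = 0110 → error at position 6.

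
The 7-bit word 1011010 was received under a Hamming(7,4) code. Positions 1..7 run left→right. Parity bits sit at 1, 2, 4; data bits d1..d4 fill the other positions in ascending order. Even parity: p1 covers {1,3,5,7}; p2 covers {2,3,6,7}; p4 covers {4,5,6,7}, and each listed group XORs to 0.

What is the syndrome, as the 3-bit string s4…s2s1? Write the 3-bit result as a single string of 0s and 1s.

s1 (pos 1,3,5,7): 1⊕1⊕0⊕0 = 0
s2 (pos 2,3,6,7): 0⊕1⊕1⊕0 = 0
s4 (pos 4,5,6,7): 1⊕0⊕1⊕0 = 0
Syndrome s4…s1 = 000 → no error.

000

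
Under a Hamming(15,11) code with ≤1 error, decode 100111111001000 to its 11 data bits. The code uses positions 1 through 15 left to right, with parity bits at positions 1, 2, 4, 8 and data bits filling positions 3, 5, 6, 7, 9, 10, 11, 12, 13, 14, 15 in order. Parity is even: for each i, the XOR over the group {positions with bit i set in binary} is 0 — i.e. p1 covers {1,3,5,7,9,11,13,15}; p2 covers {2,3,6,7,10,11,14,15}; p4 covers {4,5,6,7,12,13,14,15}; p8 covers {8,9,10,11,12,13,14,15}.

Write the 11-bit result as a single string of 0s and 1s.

s1 (pos 1,3,5,7,9,11,13,15): 1⊕0⊕1⊕1⊕1⊕0⊕0⊕0 = 0
s2 (pos 2,3,6,7,10,11,14,15): 0⊕0⊕1⊕1⊕0⊕0⊕0⊕0 = 0
s4 (pos 4,5,6,7,12,13,14,15): 1⊕1⊕1⊕1⊕1⊕0⊕0⊕0 = 1
s8 (pos 8,9,10,11,12,13,14,15): 1⊕1⊕0⊕0⊕1⊕0⊕0⊕0 = 1
Syndrome s8…s1 = 1100 → error at position 12.
Flip position 12: 100111111001000 → 100111111000000
Read data bits from positions 3,5,6,7,9,10,11,12,13,14,15: 01111000000

01111000000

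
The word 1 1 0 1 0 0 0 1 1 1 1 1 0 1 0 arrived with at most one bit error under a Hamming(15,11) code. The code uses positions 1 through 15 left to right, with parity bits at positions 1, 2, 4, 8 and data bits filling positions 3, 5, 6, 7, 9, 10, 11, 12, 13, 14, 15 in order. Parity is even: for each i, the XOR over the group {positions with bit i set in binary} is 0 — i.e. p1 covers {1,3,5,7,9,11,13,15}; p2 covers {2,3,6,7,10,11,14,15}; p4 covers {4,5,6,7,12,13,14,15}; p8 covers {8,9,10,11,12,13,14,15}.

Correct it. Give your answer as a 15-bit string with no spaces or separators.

s1 (pos 1,3,5,7,9,11,13,15): 1⊕0⊕0⊕0⊕1⊕1⊕0⊕0 = 1
s2 (pos 2,3,6,7,10,11,14,15): 1⊕0⊕0⊕0⊕1⊕1⊕1⊕0 = 0
s4 (pos 4,5,6,7,12,13,14,15): 1⊕0⊕0⊕0⊕1⊕0⊕1⊕0 = 1
s8 (pos 8,9,10,11,12,13,14,15): 1⊕1⊕1⊕1⊕1⊕0⊕1⊕0 = 0
Syndrome s8…s1 = 0101 → error at position 5.
Flip position 5: 110100011111010 → 110110011111010

110110011111010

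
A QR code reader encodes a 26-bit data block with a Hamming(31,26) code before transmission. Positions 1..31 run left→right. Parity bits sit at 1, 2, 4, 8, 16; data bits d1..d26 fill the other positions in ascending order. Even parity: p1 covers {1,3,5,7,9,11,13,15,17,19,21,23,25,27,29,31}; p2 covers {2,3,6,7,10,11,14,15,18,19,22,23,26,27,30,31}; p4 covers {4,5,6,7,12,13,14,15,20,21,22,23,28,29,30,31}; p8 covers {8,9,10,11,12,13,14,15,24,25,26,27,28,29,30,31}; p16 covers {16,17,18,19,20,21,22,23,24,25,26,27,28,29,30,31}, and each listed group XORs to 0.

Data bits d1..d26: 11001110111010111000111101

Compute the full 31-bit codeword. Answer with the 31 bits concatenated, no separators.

0010100111101111010111000111101

Place data at non-parity positions: p1 p2 1 p4 1 0 0 p8 1 1 1 0 1 1 1 p16 0 1 0 1 1 1 0 0 0 1 1 1 1 0 1
p1 (pos 1,3,5,7,9,11,13,15,17,19,21,23,25,27,29,31): XOR of data positions = 1⊕1⊕0⊕1⊕1⊕1⊕1⊕0⊕0⊕1⊕0⊕0⊕1⊕1⊕1 = 0
p2 (pos 2,3,6,7,10,11,14,15,18,19,22,23,26,27,30,31): XOR of data positions = 1⊕0⊕0⊕1⊕1⊕1⊕1⊕1⊕0⊕1⊕0⊕1⊕1⊕0⊕1 = 0
p4 (pos 4,5,6,7,12,13,14,15,20,21,22,23,28,29,30,31): XOR of data positions = 1⊕0⊕0⊕0⊕1⊕1⊕1⊕1⊕1⊕1⊕0⊕1⊕1⊕0⊕1 = 0
p8 (pos 8,9,10,11,12,13,14,15,24,25,26,27,28,29,30,31): XOR of data positions = 1⊕1⊕1⊕0⊕1⊕1⊕1⊕0⊕0⊕1⊕1⊕1⊕1⊕0⊕1 = 1
p16 (pos 16,17,18,19,20,21,22,23,24,25,26,27,28,29,30,31): XOR of data positions = 0⊕1⊕0⊕1⊕1⊕1⊕0⊕0⊕0⊕1⊕1⊕1⊕1⊕0⊕1 = 1
Codeword: 0010100111101111010111000111101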